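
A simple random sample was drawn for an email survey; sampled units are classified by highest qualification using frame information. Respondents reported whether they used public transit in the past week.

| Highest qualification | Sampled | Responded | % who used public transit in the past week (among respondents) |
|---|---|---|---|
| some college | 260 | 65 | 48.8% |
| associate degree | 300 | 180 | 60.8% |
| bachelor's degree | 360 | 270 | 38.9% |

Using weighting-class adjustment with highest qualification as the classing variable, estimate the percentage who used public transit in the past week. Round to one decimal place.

Response rates by class: some college 65/260 = 25%, associate degree 180/300 = 60%, bachelor's degree 270/360 = 75%.
Inverse-response-rate weighting restores each class to its sampled count, so class totals weight by n_sampled:
  some college: 260 × 48.8 = 12,688
  associate degree: 300 × 60.8 = 18,240
  bachelor's degree: 360 × 38.9 = 14,004
Adjusted estimate = 44,932 / 920 = 48.8391 → 48.8%.

48.8%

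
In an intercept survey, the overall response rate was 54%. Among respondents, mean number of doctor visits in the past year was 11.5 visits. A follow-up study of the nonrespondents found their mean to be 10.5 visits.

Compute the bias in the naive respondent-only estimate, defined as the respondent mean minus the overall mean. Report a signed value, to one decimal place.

+0.5

Nonresponse fraction = 1 − 0.54 = 0.46.
Bias = (nonresponse fraction) × (respondent mean − nonrespondent mean)
     = 0.46 × (11.5 − 10.5) = 0.46 × 1 = 0.46.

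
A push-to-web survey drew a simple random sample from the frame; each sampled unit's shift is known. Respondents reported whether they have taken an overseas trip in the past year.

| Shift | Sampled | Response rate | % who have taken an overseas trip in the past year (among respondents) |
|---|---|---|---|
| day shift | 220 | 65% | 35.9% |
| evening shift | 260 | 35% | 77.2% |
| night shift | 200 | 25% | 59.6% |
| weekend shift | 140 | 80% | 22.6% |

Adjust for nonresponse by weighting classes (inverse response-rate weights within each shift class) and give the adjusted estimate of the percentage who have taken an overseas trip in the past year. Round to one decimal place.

52.5%

With weight = n_sampled/n_responded per class, the weighted class total is n_sampled:
  day shift: 220 × 35.9 = 7898
  evening shift: 260 × 77.2 = 20,072
  night shift: 200 × 59.6 = 11,920
  weekend shift: 140 × 22.6 = 3164
Adjusted estimate = 43,054 / 820 = 52.5049 → 52.5%.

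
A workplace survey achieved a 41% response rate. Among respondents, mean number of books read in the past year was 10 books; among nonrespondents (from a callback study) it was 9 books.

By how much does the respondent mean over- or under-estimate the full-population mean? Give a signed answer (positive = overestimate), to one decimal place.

+0.6

Nonresponse fraction = 1 − 0.41 = 0.59.
Bias = (nonresponse fraction) × (respondent mean − nonrespondent mean)
     = 0.59 × (10 − 9) = 0.59 × 1 = 0.59.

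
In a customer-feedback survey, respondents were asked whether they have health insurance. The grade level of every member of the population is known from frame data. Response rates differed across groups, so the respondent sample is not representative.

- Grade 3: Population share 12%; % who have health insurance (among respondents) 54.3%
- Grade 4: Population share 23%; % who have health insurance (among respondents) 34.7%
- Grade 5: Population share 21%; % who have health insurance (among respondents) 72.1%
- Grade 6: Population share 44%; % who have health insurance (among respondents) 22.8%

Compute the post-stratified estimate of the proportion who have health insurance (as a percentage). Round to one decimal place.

39.7%

Each cell contributes population-share × respondent value:
  Grade 3: 0.12 × 54.3 = 6.516
  Grade 4: 0.23 × 34.7 = 7.981
  Grade 5: 0.21 × 72.1 = 15.141
  Grade 6: 0.44 × 22.8 = 10.032
Post-stratified estimate = 39.67 → 39.7%.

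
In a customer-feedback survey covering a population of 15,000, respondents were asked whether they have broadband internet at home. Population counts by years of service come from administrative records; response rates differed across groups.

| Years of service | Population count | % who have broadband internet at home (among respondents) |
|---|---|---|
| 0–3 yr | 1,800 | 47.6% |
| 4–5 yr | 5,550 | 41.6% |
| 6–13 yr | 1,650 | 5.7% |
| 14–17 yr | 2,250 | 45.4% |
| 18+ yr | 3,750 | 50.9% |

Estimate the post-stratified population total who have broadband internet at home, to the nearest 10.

Estimated count per cell = population count × respondent percentage:
  0–3 yr: 1,800 × 47.6% = 856.8
  4–5 yr: 5,550 × 41.6% = 2308.8
  6–13 yr: 1,650 × 5.7% = 94.05
  14–17 yr: 2,250 × 45.4% = 1021.5
  18+ yr: 3,750 × 50.9% = 1908.75
Estimated total = 6189.9 → 6,190.

6,190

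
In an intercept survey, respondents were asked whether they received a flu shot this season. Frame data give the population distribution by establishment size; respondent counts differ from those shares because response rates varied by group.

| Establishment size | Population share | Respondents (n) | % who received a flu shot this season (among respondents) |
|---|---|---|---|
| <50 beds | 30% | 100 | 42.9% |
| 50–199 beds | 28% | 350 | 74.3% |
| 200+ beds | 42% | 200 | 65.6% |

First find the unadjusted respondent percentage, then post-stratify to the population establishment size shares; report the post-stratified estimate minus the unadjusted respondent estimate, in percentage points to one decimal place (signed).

-5.6 percentage points

Unadjusted (pooled respondent) estimate weights by respondent counts:
  (100/650)×42.9 + (350/650)×74.3 + (200/650)×65.6 = 66.7923%
Reweighting by population establishment size shares:
  0.3×42.9 + 0.28×74.3 + 0.42×65.6 = 61.226%
Difference = 61.226 − 66.7923 = -5.5663 pp.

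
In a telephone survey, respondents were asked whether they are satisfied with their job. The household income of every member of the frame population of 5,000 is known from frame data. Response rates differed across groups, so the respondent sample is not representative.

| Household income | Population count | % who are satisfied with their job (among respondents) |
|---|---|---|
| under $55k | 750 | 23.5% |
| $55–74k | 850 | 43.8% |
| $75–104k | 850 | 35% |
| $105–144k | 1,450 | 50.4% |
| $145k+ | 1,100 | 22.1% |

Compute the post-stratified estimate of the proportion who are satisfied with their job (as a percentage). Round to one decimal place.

Each cell contributes population-share × respondent value:
  under $55k: (750/5,000) × 23.5 = 3.525
  $55–74k: (850/5,000) × 43.8 = 7.446
  $75–104k: (850/5,000) × 35 = 5.95
  $105–144k: (1,450/5,000) × 50.4 = 14.616
  $145k+: (1,100/5,000) × 22.1 = 4.862
Post-stratified estimate = 36.399 → 36.4%.

36.4%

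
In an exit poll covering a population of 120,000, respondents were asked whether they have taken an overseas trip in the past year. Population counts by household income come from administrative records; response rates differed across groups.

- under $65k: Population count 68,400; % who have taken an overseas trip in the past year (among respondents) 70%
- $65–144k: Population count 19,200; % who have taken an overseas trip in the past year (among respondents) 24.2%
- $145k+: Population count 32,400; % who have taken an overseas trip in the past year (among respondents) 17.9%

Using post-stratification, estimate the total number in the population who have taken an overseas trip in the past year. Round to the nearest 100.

58,300

Each cell contributes its population count × the respondent rate:
  under $65k: 68,400 × 70% = 47,880
  $65–144k: 19,200 × 24.2% = 4646.4
  $145k+: 32,400 × 17.9% = 5799.6
Estimated total = 58,326 → 58,300.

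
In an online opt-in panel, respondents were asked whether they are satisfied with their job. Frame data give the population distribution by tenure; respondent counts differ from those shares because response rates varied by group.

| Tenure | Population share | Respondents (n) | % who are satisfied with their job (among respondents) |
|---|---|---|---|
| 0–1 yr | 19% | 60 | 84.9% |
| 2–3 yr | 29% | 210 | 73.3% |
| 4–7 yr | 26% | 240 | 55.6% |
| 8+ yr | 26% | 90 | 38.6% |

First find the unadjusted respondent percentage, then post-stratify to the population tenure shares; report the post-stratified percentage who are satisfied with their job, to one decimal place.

61.9%

Unadjusted (pooled respondent) estimate weights by respondent counts:
  (60/600)×84.9 + (210/600)×73.3 + (240/600)×55.6 + (90/600)×38.6 = 62.175%
Post-stratified estimate weights by population shares:
  0.19×84.9 + 0.29×73.3 + 0.26×55.6 + 0.26×38.6 = 61.88%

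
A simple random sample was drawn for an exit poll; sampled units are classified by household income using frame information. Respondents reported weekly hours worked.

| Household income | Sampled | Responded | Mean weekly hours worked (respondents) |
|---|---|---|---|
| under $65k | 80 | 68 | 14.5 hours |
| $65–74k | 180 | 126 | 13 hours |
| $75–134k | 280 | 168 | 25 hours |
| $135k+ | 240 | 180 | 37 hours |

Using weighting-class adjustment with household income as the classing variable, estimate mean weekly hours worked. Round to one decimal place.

Class response rates: under $65k 68/80 = 85%, $65–74k 126/180 = 70%, $75–134k 168/280 = 60%, $135k+ 180/240 = 75%.
With weight = n_sampled/n_responded per class, the weighted class total is n_sampled:
  under $65k: 80 × 14.5 = 1160
  $65–74k: 180 × 13 = 2340
  $75–134k: 280 × 25 = 7000
  $135k+: 240 × 37 = 8880
Adjusted estimate = 19,380 / 780 = 24.8462 → 24.8.

24.8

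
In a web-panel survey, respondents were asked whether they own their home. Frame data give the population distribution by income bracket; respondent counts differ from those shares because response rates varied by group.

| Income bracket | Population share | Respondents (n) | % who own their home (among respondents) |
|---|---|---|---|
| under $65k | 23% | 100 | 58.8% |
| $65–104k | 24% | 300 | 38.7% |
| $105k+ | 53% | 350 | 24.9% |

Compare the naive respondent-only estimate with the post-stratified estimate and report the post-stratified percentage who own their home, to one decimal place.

Unadjusted (pooled respondent) estimate weights by respondent counts:
  (100/750)×58.8 + (300/750)×38.7 + (350/750)×24.9 = 34.94%
Post-stratified estimate weights by population shares:
  0.23×58.8 + 0.24×38.7 + 0.53×24.9 = 36.009%

36.0%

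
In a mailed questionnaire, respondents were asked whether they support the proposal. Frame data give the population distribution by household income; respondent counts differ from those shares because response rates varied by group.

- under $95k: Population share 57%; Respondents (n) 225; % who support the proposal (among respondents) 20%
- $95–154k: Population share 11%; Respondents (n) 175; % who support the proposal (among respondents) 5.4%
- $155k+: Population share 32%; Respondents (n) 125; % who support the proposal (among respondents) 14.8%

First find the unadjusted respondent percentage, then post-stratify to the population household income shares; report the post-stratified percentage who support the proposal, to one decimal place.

Unadjusted (pooled respondent) estimate weights by respondent counts:
  (225/525)×20 + (175/525)×5.4 + (125/525)×14.8 = 13.8952%
Post-stratified estimate weights by population shares:
  0.57×20 + 0.11×5.4 + 0.32×14.8 = 16.73%

16.7%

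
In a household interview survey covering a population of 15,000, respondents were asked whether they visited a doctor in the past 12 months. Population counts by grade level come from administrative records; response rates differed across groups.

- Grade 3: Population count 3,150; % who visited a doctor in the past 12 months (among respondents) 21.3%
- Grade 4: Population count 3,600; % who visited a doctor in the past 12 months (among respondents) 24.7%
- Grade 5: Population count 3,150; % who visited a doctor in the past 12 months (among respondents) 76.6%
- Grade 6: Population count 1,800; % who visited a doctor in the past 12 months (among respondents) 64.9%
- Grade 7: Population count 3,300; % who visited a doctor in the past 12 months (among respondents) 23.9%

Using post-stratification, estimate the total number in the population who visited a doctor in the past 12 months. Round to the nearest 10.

5,930

Each cell contributes its population count × the respondent rate:
  Grade 3: 3,150 × 21.3% = 670.95
  Grade 4: 3,600 × 24.7% = 889.2
  Grade 5: 3,150 × 76.6% = 2412.9
  Grade 6: 1,800 × 64.9% = 1168.2
  Grade 7: 3,300 × 23.9% = 788.7
Estimated total = 5929.95 → 5,930.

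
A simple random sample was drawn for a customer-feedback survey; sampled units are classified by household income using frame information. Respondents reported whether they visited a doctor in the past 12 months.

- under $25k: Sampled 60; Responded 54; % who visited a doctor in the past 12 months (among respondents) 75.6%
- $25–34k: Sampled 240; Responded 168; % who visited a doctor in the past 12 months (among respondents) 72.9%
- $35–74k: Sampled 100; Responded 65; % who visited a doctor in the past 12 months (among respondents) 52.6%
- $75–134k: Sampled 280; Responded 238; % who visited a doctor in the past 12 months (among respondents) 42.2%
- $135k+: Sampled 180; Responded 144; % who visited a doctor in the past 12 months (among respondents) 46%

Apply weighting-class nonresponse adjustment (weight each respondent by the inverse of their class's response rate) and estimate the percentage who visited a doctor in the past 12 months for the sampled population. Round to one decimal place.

55.1%

Class response rates: under $25k 54/60 = 90%, $25–34k 168/240 = 70%, $35–74k 65/100 = 65%, $75–134k 238/280 = 85%, $135k+ 144/180 = 80%.
With weight = n_sampled/n_responded per class, the weighted class total is n_sampled:
  under $25k: 60 × 75.6 = 4536
  $25–34k: 240 × 72.9 = 17,496
  $35–74k: 100 × 52.6 = 5260
  $75–134k: 280 × 42.2 = 11,816
  $135k+: 180 × 46 = 8280
Adjusted estimate = 47,388 / 860 = 55.1023 → 55.1%.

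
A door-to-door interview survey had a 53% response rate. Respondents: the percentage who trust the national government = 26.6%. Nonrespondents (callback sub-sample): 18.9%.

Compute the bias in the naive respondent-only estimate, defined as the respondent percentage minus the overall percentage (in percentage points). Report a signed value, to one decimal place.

Nonresponse fraction = 1 − 0.53 = 0.47.
Bias = (nonresponse fraction) × (respondent percentage − nonrespondent percentage)
     = 0.47 × (26.6 − 18.9) = 0.47 × 7.7 = 3.619.

+3.6 percentage points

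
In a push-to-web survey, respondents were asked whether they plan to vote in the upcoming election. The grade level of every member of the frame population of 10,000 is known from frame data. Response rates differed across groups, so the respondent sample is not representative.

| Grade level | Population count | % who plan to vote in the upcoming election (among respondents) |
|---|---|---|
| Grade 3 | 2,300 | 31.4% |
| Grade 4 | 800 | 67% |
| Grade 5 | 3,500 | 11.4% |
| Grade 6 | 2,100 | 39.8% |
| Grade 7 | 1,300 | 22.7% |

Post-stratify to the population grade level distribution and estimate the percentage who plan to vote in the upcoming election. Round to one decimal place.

27.9%

Weight each group's respondent value by its population share:
  Grade 3: (2,300/10,000) × 31.4 = 7.222
  Grade 4: (800/10,000) × 67 = 5.36
  Grade 5: (3,500/10,000) × 11.4 = 3.99
  Grade 6: (2,100/10,000) × 39.8 = 8.358
  Grade 7: (1,300/10,000) × 22.7 = 2.951
Post-stratified estimate = 27.881 → 27.9%.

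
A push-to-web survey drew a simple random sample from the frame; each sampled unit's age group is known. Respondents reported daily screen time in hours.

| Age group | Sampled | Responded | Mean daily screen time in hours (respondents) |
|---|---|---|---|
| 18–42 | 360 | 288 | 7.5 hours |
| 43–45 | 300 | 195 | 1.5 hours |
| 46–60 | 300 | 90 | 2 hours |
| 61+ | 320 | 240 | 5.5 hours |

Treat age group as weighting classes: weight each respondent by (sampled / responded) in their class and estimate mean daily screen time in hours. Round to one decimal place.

4.3

Class response rates: 18–42 288/360 = 80%, 43–45 195/300 = 65%, 46–60 90/300 = 30%, 61+ 240/320 = 75%.
Weighting each respondent by the inverse class response rate inflates each class back to its sampled size, so the class weight is n_sampled:
  18–42: 360 × 7.5 = 2700
  43–45: 300 × 1.5 = 450
  46–60: 300 × 2 = 600
  61+: 320 × 5.5 = 1760
Adjusted estimate = 5510 / 1,280 = 4.30469 → 4.3.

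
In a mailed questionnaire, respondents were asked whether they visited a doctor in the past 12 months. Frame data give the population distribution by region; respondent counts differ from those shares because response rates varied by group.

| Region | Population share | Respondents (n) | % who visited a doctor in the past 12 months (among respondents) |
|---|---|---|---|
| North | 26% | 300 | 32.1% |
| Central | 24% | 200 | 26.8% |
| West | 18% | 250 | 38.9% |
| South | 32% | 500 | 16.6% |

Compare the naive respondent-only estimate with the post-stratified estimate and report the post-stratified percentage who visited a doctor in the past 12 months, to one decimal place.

Unadjusted (pooled respondent) estimate weights by respondent counts:
  (300/1250)×32.1 + (200/1250)×26.8 + (250/1250)×38.9 + (500/1250)×16.6 = 26.412%
Reweighting by population region shares:
  0.26×32.1 + 0.24×26.8 + 0.18×38.9 + 0.32×16.6 = 27.092%

27.1%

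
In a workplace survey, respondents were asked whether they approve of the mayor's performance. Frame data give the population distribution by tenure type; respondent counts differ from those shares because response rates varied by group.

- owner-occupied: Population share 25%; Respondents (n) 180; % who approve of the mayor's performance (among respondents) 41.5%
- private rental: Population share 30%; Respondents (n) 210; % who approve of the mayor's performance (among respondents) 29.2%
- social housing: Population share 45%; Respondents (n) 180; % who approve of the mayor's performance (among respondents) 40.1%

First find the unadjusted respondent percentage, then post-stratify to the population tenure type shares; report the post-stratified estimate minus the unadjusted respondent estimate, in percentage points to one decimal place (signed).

Unadjusted (pooled respondent) estimate weights by respondent counts:
  (180/570)×41.5 + (210/570)×29.2 + (180/570)×40.1 = 36.5263%
Post-stratifying to population shares instead:
  0.25×41.5 + 0.3×29.2 + 0.45×40.1 = 37.18%
Difference = 37.18 − 36.5263 = 0.6537 pp.

+0.7 percentage points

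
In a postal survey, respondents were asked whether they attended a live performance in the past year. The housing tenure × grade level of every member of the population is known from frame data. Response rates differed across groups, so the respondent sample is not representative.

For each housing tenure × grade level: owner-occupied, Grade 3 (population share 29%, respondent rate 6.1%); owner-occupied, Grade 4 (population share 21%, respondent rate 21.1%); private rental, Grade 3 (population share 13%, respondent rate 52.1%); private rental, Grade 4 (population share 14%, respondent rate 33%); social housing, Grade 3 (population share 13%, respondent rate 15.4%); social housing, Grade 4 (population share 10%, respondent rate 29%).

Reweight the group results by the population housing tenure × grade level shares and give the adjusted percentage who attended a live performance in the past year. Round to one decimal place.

22.5%

Post-stratification weights by population share, not respondent share:
  owner-occupied, Grade 3: 0.29 × 6.1 = 1.769
  owner-occupied, Grade 4: 0.21 × 21.1 = 4.431
  private rental, Grade 3: 0.13 × 52.1 = 6.773
  private rental, Grade 4: 0.14 × 33 = 4.62
  social housing, Grade 3: 0.13 × 15.4 = 2.002
  social housing, Grade 4: 0.1 × 29 = 2.9
Post-stratified estimate = 22.495 → 22.5%.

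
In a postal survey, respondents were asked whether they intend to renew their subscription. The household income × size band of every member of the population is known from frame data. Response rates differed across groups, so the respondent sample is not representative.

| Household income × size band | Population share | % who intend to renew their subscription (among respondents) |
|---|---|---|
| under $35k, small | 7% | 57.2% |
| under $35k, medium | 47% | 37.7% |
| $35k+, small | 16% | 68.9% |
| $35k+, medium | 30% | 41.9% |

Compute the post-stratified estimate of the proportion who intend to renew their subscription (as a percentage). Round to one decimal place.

45.3%

Weight each group's respondent value by its population share:
  under $35k, small: 0.07 × 57.2 = 4.004
  under $35k, medium: 0.47 × 37.7 = 17.719
  $35k+, small: 0.16 × 68.9 = 11.024
  $35k+, medium: 0.3 × 41.9 = 12.57
Post-stratified estimate = 45.317 → 45.3%.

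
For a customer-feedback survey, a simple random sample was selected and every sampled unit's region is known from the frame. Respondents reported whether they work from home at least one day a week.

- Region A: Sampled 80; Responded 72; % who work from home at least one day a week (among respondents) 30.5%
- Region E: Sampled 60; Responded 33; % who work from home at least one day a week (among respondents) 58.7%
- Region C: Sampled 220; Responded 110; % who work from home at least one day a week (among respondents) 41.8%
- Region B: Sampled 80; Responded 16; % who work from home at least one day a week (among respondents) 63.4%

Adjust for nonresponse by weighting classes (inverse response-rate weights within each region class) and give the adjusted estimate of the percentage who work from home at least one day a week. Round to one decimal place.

Response rates by class: Region A 72/80 = 90%, Region E 33/60 = 55%, Region C 110/220 = 50%, Region B 16/80 = 20%.
Weighting each respondent by the inverse class response rate inflates each class back to its sampled size, so the class weight is n_sampled:
  Region A: 80 × 30.5 = 2440
  Region E: 60 × 58.7 = 3522
  Region C: 220 × 41.8 = 9196
  Region B: 80 × 63.4 = 5072
Adjusted estimate = 20,230 / 440 = 45.9773 → 46.0%.

46.0%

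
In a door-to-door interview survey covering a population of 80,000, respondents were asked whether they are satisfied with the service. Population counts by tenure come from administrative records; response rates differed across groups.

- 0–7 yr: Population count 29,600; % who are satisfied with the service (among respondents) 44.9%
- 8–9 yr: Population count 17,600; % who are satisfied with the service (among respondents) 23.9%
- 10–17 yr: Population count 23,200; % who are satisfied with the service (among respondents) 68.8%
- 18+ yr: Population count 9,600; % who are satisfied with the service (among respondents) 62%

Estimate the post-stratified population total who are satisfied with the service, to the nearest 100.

39,400

Each cell contributes its population count × the respondent rate:
  0–7 yr: 29,600 × 44.9% = 13290.4
  8–9 yr: 17,600 × 23.9% = 4206.4
  10–17 yr: 23,200 × 68.8% = 15961.6
  18+ yr: 9,600 × 62% = 5952
Estimated total = 39410.4 → 39,400.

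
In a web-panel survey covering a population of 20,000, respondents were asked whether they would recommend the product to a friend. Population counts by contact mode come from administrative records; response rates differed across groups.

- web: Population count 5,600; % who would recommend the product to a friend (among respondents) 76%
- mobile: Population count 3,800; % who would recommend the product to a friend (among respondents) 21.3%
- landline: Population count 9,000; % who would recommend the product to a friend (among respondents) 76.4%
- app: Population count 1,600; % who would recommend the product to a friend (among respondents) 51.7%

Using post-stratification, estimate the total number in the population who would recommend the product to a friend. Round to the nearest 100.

Estimated count per cell = population count × respondent percentage:
  web: 5,600 × 76% = 4256
  mobile: 3,800 × 21.3% = 809.4
  landline: 9,000 × 76.4% = 6876
  app: 1,600 × 51.7% = 827.2
Estimated total = 12768.6 → 12,800.

12,800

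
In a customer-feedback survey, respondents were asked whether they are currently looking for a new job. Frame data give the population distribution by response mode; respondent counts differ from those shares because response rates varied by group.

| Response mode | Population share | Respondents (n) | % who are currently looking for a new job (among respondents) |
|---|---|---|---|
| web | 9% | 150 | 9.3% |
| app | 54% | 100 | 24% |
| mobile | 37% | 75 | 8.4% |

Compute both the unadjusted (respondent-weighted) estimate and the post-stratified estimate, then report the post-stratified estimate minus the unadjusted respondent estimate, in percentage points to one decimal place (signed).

Without adjustment, the pooled respondent share is:
  (150/325)×9.3 + (100/325)×24 + (75/325)×8.4 = 13.6154%
Reweighting by population response mode shares:
  0.09×9.3 + 0.54×24 + 0.37×8.4 = 16.905%
Difference = 16.905 − 13.6154 = 3.2896 pp.

+3.3 percentage points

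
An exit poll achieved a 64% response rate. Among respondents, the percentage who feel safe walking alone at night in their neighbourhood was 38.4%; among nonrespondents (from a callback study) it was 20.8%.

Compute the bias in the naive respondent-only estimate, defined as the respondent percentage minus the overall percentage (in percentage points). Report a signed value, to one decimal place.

Nonresponse fraction = 1 − 0.64 = 0.36.
Bias = (nonresponse fraction) × (respondent percentage − nonrespondent percentage)
     = 0.36 × (38.4 − 20.8) = 0.36 × 17.6 = 6.336.

+6.3 percentage points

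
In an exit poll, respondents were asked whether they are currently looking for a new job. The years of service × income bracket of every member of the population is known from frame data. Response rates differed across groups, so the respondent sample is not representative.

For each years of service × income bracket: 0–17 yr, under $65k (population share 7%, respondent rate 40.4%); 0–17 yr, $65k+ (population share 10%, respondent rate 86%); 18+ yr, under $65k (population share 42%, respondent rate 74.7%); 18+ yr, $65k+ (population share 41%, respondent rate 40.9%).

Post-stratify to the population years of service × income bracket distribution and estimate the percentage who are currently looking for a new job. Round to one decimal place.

Post-stratification weights by population share, not respondent share:
  0–17 yr, under $65k: 0.07 × 40.4 = 2.828
  0–17 yr, $65k+: 0.1 × 86 = 8.6
  18+ yr, under $65k: 0.42 × 74.7 = 31.374
  18+ yr, $65k+: 0.41 × 40.9 = 16.769
Post-stratified estimate = 59.571 → 59.6%.

59.6%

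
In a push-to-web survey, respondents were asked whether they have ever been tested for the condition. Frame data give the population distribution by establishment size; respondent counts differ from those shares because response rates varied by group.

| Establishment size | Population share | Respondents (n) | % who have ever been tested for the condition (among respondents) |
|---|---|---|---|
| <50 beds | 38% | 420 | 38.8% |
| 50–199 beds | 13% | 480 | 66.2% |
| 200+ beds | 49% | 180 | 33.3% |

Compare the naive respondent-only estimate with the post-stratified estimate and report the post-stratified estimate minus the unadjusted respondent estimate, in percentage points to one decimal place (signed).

-10.4 percentage points

Unadjusted (pooled respondent) estimate weights by respondent counts:
  (420/1080)×38.8 + (480/1080)×66.2 + (180/1080)×33.3 = 50.0611%
Post-stratifying to population shares instead:
  0.38×38.8 + 0.13×66.2 + 0.49×33.3 = 39.667%
Difference = 39.667 − 50.0611 = -10.3941 pp.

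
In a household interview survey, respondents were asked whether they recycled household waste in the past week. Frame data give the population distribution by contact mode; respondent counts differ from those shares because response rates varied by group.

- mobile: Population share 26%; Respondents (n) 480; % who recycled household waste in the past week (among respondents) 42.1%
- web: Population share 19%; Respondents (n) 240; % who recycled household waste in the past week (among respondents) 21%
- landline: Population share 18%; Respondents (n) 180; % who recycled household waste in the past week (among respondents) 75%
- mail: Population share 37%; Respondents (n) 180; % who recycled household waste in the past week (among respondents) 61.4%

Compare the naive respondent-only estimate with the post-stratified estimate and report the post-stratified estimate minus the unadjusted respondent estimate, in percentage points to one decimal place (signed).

+5.0 percentage points

Unadjusted (pooled respondent) estimate weights by respondent counts:
  (480/1080)×42.1 + (240/1080)×21 + (180/1080)×75 + (180/1080)×61.4 = 46.1111%
Reweighting by population contact mode shares:
  0.26×42.1 + 0.19×21 + 0.18×75 + 0.37×61.4 = 51.154%
Difference = 51.154 − 46.1111 = 5.0429 pp.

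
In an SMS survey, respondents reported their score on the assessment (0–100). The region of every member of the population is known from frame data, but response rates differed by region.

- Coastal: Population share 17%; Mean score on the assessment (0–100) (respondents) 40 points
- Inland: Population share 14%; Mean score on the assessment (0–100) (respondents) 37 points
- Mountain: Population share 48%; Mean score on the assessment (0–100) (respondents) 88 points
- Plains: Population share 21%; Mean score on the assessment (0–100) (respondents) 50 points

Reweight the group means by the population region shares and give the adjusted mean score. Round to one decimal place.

64.7

Reweight to the known region distribution:
  Coastal: 0.17 × 40 = 6.8
  Inland: 0.14 × 37 = 5.18
  Mountain: 0.48 × 88 = 42.24
  Plains: 0.21 × 50 = 10.5
Post-stratified estimate = 64.72 → 64.7.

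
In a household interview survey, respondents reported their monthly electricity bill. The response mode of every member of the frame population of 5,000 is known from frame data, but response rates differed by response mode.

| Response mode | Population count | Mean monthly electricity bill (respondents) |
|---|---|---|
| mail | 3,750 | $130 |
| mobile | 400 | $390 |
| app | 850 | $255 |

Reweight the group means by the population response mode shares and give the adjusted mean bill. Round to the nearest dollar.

$172

Reweight to the known response mode distribution:
  mail: (3,750/5,000) × 130 = 97.5
  mobile: (400/5,000) × 390 = 31.2
  app: (850/5,000) × 255 = 43.35
Post-stratified estimate = 172.05 → $172.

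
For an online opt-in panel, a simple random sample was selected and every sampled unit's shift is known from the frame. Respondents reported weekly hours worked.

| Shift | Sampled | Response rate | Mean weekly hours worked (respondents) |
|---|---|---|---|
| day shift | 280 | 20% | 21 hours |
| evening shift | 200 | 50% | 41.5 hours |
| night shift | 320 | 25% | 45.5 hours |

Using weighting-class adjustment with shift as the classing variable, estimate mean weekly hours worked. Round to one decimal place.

35.9

Each respondent's weight = sampled/responded in their class; summing within a class gives n_sampled, so:
  day shift: 280 × 21 = 5880
  evening shift: 200 × 41.5 = 8300
  night shift: 320 × 45.5 = 14,560
Adjusted estimate = 28,740 / 800 = 35.925 → 35.9.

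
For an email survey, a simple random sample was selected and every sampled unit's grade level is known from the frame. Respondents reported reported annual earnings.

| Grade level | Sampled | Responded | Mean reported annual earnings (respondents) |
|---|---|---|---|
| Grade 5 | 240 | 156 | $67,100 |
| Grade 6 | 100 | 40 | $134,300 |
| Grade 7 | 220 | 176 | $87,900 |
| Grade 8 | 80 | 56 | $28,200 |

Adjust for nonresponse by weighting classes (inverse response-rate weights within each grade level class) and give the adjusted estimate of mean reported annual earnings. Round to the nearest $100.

$79,900

Class response rates: Grade 5 156/240 = 65%, Grade 6 40/100 = 40%, Grade 7 176/220 = 80%, Grade 8 56/80 = 70%.
Inverse-response-rate weighting restores each class to its sampled count, so class totals weight by n_sampled:
  Grade 5: 240 × 67,100 = 16,104,000
  Grade 6: 100 × 134,300 = 13,430,000
  Grade 7: 220 × 87,900 = 19,338,000
  Grade 8: 80 × 28,200 = 2,256,000
Adjusted estimate = 51,128,000 / 640 = 79887.5 → $79,900.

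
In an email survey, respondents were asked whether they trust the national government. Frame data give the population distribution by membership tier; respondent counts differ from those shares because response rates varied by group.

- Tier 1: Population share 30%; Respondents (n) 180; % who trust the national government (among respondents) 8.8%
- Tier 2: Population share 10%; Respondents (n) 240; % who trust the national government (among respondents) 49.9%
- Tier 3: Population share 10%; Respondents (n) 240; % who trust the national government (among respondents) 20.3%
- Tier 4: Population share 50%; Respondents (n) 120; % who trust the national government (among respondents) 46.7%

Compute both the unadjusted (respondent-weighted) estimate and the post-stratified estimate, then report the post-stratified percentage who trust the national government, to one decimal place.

33.0%

Without adjustment, the pooled respondent share is:
  (180/780)×8.8 + (240/780)×49.9 + (240/780)×20.3 + (120/780)×46.7 = 30.8154%
Reweighting by population membership tier shares:
  0.3×8.8 + 0.1×49.9 + 0.1×20.3 + 0.5×46.7 = 33.01%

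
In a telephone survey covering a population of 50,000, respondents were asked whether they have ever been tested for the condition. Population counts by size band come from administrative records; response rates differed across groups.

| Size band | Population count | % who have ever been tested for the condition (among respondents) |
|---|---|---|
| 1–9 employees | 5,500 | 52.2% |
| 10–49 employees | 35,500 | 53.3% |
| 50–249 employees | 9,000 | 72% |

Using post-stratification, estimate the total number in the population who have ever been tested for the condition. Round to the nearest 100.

28,300

Estimated count per cell = population count × respondent percentage:
  1–9 employees: 5,500 × 52.2% = 2871
  10–49 employees: 35,500 × 53.3% = 18921.5
  50–249 employees: 9,000 × 72% = 6480
Estimated total = 28272.5 → 28,300.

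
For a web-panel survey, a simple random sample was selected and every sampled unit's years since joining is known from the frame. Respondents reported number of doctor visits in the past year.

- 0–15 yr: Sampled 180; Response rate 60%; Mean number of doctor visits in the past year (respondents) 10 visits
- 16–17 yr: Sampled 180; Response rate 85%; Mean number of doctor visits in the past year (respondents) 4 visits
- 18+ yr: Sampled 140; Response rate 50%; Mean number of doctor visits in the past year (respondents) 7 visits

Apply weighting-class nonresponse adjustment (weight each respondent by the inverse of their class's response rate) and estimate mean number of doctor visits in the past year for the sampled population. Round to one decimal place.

Inverse-response-rate weighting restores each class to its sampled count, so class totals weight by n_sampled:
  0–15 yr: 180 × 10 = 1800
  16–17 yr: 180 × 4 = 720
  18+ yr: 140 × 7 = 980
Adjusted estimate = 3500 / 500 = 7 → 7.0.

7.0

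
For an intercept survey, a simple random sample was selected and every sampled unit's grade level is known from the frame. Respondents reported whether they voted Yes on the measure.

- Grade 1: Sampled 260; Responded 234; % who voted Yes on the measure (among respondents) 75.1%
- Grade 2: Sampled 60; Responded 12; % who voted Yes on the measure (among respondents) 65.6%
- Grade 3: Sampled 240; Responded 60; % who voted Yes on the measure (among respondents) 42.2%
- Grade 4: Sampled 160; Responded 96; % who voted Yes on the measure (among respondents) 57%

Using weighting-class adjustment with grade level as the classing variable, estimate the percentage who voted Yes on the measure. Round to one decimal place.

Response rates by class: Grade 1 234/260 = 90%, Grade 2 12/60 = 20%, Grade 3 60/240 = 25%, Grade 4 96/160 = 60%.
With weight = n_sampled/n_responded per class, the weighted class total is n_sampled:
  Grade 1: 260 × 75.1 = 19,526
  Grade 2: 60 × 65.6 = 3936
  Grade 3: 240 × 42.2 = 10,128
  Grade 4: 160 × 57 = 9120
Adjusted estimate = 42,710 / 720 = 59.3194 → 59.3%.

59.3%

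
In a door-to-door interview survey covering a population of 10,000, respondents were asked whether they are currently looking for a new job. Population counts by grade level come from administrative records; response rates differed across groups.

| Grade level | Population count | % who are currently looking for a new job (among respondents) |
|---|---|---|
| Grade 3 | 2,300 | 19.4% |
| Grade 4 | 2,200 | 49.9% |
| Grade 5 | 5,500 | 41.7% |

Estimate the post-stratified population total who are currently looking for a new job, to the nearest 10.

3,840

Each cell contributes its population count × the respondent rate:
  Grade 3: 2,300 × 19.4% = 446.2
  Grade 4: 2,200 × 49.9% = 1097.8
  Grade 5: 5,500 × 41.7% = 2293.5
Estimated total = 3837.5 → 3,840.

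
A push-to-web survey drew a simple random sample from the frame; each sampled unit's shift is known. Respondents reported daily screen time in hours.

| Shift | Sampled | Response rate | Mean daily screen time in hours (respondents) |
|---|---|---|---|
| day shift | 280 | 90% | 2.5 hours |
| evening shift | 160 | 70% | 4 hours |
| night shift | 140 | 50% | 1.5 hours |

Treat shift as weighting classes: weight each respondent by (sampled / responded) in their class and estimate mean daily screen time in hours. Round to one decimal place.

Inverse-response-rate weighting restores each class to its sampled count, so class totals weight by n_sampled:
  day shift: 280 × 2.5 = 700
  evening shift: 160 × 4 = 640
  night shift: 140 × 1.5 = 210
Adjusted estimate = 1550 / 580 = 2.67241 → 2.7.

2.7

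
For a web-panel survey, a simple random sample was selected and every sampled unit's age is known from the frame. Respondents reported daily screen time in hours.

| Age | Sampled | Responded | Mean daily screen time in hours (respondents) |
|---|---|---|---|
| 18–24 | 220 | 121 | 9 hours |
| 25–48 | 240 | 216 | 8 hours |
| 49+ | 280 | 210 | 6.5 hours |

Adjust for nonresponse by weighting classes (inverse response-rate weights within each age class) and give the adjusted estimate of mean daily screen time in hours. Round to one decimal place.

Class response rates: 18–24 121/220 = 55%, 25–48 216/240 = 90%, 49+ 210/280 = 75%.
Weighting each respondent by the inverse class response rate inflates each class back to its sampled size, so the class weight is n_sampled:
  18–24: 220 × 9 = 1980
  25–48: 240 × 8 = 1920
  49+: 280 × 6.5 = 1820
Adjusted estimate = 5720 / 740 = 7.72973 → 7.7.

7.7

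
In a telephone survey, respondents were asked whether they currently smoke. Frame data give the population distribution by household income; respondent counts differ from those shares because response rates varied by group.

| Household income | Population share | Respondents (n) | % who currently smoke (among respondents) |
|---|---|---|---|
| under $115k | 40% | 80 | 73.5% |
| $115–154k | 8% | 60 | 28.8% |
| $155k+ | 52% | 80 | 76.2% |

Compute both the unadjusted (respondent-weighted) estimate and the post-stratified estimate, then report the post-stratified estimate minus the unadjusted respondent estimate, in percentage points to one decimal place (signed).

Unadjusted (pooled respondent) estimate weights by respondent counts:
  (80/220)×73.5 + (60/220)×28.8 + (80/220)×76.2 = 62.2909%
Post-stratified estimate weights by population shares:
  0.4×73.5 + 0.08×28.8 + 0.52×76.2 = 71.328%
Difference = 71.328 − 62.2909 = 9.0371 pp.

+9.0 percentage points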